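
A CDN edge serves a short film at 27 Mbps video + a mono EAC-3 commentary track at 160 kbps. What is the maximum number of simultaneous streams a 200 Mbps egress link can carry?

Audio: 160 kbps = 0.160 Mbps.
Per-viewer media rate: 27.160 Mbps.
200 Mbps = 200.0 Mbps; 200.0 / 27.160 = 7.36 → 7 viewers.

7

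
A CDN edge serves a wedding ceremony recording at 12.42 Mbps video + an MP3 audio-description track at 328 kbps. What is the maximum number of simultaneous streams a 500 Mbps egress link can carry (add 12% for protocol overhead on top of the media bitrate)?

35

Audio: 328 kbps = 0.328 Mbps.
Per-viewer media rate: 12.748 Mbps.
On the wire with 12% overhead: 14.278 Mbps.
500 Mbps = 500.0 Mbps; 500.0 / 14.278 = 35.02 → 35 viewers.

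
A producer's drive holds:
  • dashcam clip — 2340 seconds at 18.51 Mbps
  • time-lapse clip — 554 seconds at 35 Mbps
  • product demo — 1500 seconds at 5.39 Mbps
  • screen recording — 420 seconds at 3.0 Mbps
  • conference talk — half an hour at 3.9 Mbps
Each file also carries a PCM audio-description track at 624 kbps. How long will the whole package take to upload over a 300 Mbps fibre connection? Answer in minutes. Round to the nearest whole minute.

Audio: 624 kbps = 0.624 Mbps.
dashcam clip: 19.134 Mbps × 2340 s = 44773.6 Mb
time-lapse clip: 35.624 Mbps × 554 s = 19735.7 Mb
product demo: 6.014 Mbps × 1500 s = 9021.0 Mb
screen recording: 3.624 Mbps × 420 s = 1522.1 Mb
conference talk: 4.524 Mbps × 1800 s = 8143.2 Mb
Total: 83195.5 Mb = 10399.4 MB.
At 300 Mbps: 83195.5 / 300 = 277 s ≈ 4.62 minutes.

5 minutes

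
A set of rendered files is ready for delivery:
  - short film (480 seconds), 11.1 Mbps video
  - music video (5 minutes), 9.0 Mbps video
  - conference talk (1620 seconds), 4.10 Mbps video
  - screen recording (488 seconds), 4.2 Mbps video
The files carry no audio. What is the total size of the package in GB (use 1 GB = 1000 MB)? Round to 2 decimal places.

short film: 11.100 Mbps × 480 s = 5328.0 Mb
music video: 9.000 Mbps × 300 s = 2700.0 Mb
conference talk: 4.100 Mbps × 1620 s = 6642.0 Mb
screen recording: 4.200 Mbps × 488 s = 2049.6 Mb
Total: 16719.6 Mb = 2089.9 MB.
= 2.090 GB.

2.09 GB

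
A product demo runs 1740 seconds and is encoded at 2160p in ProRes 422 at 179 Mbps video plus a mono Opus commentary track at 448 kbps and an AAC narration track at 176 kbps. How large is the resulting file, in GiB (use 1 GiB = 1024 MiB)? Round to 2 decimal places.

Audio total: 448 + 176 = 624 kbps = 0.624 Mbps.
Total bitrate: 179 + 0.624 = 179.624 Mbps.
Stream data: 179.624 Mbps × 1740 s = 312545.8 Mb.
312,546 Mb = 39,068,220,000 bytes ÷ 1,073,741,824 = 36.39 GiB.

36.39 GiB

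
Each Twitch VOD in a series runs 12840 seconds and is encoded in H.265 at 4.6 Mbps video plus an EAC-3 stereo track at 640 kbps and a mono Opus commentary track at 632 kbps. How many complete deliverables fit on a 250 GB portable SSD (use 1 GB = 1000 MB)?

Audio total: 640 + 632 = 1272 kbps = 1.272 Mbps.
Total bitrate: 5.872 Mbps.
Per item: 5.872 Mbps × 12840 s = 75,396 Mb = 9,425 MB.
Capacity: 250 GB = 2,000,000 Mb; 26.53 items → 26 complete.

26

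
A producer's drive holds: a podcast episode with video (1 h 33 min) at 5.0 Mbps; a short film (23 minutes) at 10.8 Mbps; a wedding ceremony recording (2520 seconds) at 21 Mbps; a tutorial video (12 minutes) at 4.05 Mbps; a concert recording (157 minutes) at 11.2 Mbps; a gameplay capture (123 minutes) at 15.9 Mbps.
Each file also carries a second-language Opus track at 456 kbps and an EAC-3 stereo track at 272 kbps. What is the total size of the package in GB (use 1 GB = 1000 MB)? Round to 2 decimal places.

Audio total: 456 + 272 = 728 kbps = 0.728 Mbps.
podcast episode with video: 5.728 Mbps × 5580 s = 31962.2 Mb
short film: 11.528 Mbps × 1380 s = 15908.6 Mb
wedding ceremony recording: 21.728 Mbps × 2520 s = 54754.6 Mb
tutorial video: 4.778 Mbps × 720 s = 3440.2 Mb
concert recording: 11.928 Mbps × 9420 s = 112361.8 Mb
gameplay capture: 16.628 Mbps × 7380 s = 122714.6 Mb
Total: 341142.0 Mb = 42642.8 MB.
= 42.64 GB.

42.64 GB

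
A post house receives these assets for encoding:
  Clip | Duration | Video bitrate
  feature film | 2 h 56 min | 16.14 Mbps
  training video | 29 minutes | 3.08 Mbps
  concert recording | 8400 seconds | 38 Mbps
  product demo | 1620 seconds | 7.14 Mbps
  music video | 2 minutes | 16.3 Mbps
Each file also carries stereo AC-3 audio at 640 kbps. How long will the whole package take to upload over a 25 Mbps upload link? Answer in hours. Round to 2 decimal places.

5.81 hours

Audio: 640 kbps = 0.640 Mbps.
feature film: 16.780 Mbps × 10560 s = 177196.8 Mb
training video: 3.720 Mbps × 1740 s = 6472.8 Mb
concert recording: 38.640 Mbps × 8400 s = 324576.0 Mb
product demo: 7.780 Mbps × 1620 s = 12603.6 Mb
music video: 16.940 Mbps × 120 s = 2032.8 Mb
Total: 522882.0 Mb = 65360.2 MB.
At 25 Mbps: 522882.0 / 25 = 20915 s ≈ 5.81 hours.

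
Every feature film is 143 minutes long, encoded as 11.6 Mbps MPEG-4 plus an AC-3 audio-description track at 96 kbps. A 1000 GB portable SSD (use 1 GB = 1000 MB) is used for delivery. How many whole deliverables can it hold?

143 min = 8580 s
Audio: 96 kbps = 0.096 Mbps.
Total bitrate: 11.696 Mbps.
Per item: 11.696 Mbps × 8580 s = 100,352 Mb = 12,544 MB.
Capacity: 1000 GB = 8,000,000 Mb; 79.72 items → 79 complete.

79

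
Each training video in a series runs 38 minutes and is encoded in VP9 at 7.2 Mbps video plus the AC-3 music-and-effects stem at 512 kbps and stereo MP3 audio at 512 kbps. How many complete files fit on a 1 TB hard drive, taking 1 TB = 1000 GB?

38 min = 2280 s
Audio total: 512 + 512 = 1024 kbps = 1.024 Mbps.
Total bitrate: 8.224 Mbps.
Per item: 8.224 Mbps × 2280 s = 18,751 Mb = 2,344 MB.
Capacity: 1 TB = 8,000,000 Mb; 426.65 items → 426 complete.

426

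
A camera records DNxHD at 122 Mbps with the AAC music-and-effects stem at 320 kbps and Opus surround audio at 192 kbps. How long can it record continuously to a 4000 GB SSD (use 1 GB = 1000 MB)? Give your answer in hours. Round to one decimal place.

Audio total: 320 + 192 = 512 kbps = 0.512 Mbps.
Total bitrate: 122 + 0.512 = 122.512 Mbps.
Capacity: 4000 GB = 32,000,000 Mb.
Recording time: 32,000,000 / 122.512 = 261,199 s ≈ 72.6 hours.

72.6 hours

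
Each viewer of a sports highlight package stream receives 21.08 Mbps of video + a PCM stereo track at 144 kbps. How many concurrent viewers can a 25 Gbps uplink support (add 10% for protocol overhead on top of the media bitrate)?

1070

Audio: 144 kbps = 0.144 Mbps.
Per-viewer media rate: 21.224 Mbps.
On the wire with 10% overhead: 23.346 Mbps.
25 Gbps = 25,000 Mbps; 25,000 / 23.346 = 1070.83 → 1070 viewers.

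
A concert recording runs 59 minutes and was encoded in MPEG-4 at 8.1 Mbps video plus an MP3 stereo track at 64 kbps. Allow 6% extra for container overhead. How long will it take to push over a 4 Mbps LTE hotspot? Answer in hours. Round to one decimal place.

59 min = 3540 s
Audio: 64 kbps = 0.064 Mbps.
Total bitrate: 8.164 Mbps.
File: 8.164 Mbps × 3540 s = 28900.6 Mb.
With 6% container overhead: ×1.06. → 30634.6 Mb.
At 4 Mbps: 30634.6 / 4 = 7658.6 s ≈ 2.13 hours.

2.1 hours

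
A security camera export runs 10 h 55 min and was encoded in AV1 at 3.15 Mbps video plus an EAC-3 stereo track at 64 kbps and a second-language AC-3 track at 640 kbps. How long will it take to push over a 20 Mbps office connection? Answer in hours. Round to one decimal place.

2.1 hours

10 h 55 min = 655 min = 39300 s
Audio total: 64 + 640 = 704 kbps = 0.704 Mbps.
Total bitrate: 3.854 Mbps.
File: 3.854 Mbps × 39300 s = 151462.2 Mb.
At 20 Mbps: 151462.2 / 20 = 7573.1 s ≈ 2.1 hours.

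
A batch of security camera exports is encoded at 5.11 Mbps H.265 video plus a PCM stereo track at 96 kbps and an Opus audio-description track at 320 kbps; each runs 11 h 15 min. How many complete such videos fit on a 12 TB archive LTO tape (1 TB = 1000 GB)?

428

11 h 15 min = 675 min = 40500 s
Audio total: 96 + 320 = 416 kbps = 0.416 Mbps.
Total bitrate: 5.526 Mbps.
Per item: 5.526 Mbps × 40500 s = 223,803 Mb = 27,975 MB.
Capacity: 12 TB = 96,000,000 Mb; 428.95 items → 428 complete.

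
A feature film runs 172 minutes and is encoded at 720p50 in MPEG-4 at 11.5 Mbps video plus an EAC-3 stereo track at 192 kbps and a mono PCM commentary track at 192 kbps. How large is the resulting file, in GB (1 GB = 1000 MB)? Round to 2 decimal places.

172 min = 10320 s
Audio total: 192 + 192 = 384 kbps = 0.384 Mbps.
Total bitrate: 11.5 + 0.384 = 11.884 Mbps.
Stream data: 11.884 Mbps × 10320 s = 122642.9 Mb.
122,643 Mb ÷ 8 = 15,330 MB → 15.33 GB.

15.33 GB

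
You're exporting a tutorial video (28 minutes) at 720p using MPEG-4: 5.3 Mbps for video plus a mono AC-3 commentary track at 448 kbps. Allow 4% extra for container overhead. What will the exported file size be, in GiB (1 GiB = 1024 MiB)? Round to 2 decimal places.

28 min = 1680 s
Audio: 448 kbps = 0.448 Mbps.
Total bitrate: 5.3 + 0.448 = 5.748 Mbps.
Stream data: 5.748 Mbps × 1680 s = 9656.6 Mb.
With 4% container overhead: ×1.04.
10,043 Mb = 1,255,363,200 bytes ÷ 1,073,741,824 = 1.169 GiB.

1.17 GiB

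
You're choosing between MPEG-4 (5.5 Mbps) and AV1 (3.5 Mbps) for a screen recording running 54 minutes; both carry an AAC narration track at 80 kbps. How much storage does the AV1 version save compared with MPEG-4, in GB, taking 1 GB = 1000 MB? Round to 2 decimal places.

54 min = 3240 s
Audio: 80 kbps = 0.080 Mbps.
MPEG-4: 5.580 Mbps × 3240 s = 18079.2 Mb = 2.260 GB.
AV1: 3.580 Mbps × 3240 s = 11599.2 Mb = 1.450 GB.
Saving: 2.260 − 1.450 = 0.810 GB.

0.81 GB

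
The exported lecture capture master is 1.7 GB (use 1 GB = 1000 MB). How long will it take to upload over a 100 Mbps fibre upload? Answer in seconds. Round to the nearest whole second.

File: 1.7 GB = 13600.0 Mb.
At 100 Mbps: 13600.0 / 100 = 136.0 s ≈ 136 seconds.

136 seconds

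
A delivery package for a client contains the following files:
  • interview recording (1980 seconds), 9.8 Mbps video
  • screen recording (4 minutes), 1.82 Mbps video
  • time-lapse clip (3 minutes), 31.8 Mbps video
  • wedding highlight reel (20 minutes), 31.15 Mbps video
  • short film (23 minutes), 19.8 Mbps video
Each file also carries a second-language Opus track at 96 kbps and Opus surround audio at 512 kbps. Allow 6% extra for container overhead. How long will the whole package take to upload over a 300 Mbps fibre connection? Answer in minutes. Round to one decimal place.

Audio total: 96 + 512 = 608 kbps = 0.608 Mbps.
interview recording: 10.408 Mbps × 1980 s × 1.06 = 21844.3 Mb
screen recording: 2.428 Mbps × 240 s × 1.06 = 617.7 Mb
time-lapse clip: 32.408 Mbps × 180 s × 1.06 = 6183.4 Mb
wedding highlight reel: 31.758 Mbps × 1200 s × 1.06 = 40396.2 Mb
short film: 20.408 Mbps × 1380 s × 1.06 = 29852.8 Mb
Total: 98894.4 Mb = 12361.8 MB.
At 300 Mbps: 98894.4 / 300 = 330 s ≈ 5.49 minutes.

5.5 minutes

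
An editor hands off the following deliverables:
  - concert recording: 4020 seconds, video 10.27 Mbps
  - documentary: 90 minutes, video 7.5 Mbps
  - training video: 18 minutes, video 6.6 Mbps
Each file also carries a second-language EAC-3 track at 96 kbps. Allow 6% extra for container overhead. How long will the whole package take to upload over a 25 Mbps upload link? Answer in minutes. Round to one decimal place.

63.5 minutes

Audio: 96 kbps = 0.096 Mbps.
concert recording: 10.366 Mbps × 4020 s × 1.06 = 44171.6 Mb
documentary: 7.596 Mbps × 5400 s × 1.06 = 43479.5 Mb
training video: 6.696 Mbps × 1080 s × 1.06 = 7665.6 Mb
Total: 95316.7 Mb = 11914.6 MB.
At 25 Mbps: 95316.7 / 25 = 3813 s ≈ 63.5 minutes.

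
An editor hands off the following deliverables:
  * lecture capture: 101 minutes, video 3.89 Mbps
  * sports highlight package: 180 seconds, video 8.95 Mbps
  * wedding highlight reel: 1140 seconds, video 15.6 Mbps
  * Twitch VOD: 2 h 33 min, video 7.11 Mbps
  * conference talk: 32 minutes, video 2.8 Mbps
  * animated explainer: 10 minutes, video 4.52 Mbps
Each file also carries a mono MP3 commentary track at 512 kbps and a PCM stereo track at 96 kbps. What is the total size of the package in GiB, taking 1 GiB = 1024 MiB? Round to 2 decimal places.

Audio total: 512 + 96 = 608 kbps = 0.608 Mbps.
lecture capture: 4.498 Mbps × 6060 s = 27257.9 Mb
sports highlight package: 9.558 Mbps × 180 s = 1720.4 Mb
wedding highlight reel: 16.208 Mbps × 1140 s = 18477.1 Mb
Twitch VOD: 7.718 Mbps × 9180 s = 70851.2 Mb
conference talk: 3.408 Mbps × 1920 s = 6543.4 Mb
animated explainer: 5.128 Mbps × 600 s = 3076.8 Mb
Total: 127926.8 Mb = 15990.9 MB.
= 14.89 GiB.

14.89 GiB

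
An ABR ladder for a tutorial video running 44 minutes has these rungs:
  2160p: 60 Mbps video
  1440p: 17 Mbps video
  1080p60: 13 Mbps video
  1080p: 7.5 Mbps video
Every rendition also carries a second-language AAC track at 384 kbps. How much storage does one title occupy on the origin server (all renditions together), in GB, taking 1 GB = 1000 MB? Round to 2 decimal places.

44 min = 2640 s
Audio: 384 kbps = 0.384 Mbps.
Sum of rendition bitrates: (60+0.384) + (17+0.384) + (13+0.384) + (7.5+0.384) = 99.036 Mbps.
× 2640 s = 261,455 Mb = 32,682 MB = 32.68 GB.

32.68 GB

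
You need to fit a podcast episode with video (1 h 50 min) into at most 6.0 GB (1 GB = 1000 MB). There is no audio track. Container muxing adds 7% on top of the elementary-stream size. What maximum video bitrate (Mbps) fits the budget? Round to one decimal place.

Budget: 6.0 GB = 48000.0 Mb.
Stream payload after overhead: 48000.0 / 1.07 = 44859.8 Mb.
1 h 50 min = 110 min = 6600 s
Total bitrate budget: 44859.8 Mb / 6600 s = 6.797 Mbps.

6.8 Mbps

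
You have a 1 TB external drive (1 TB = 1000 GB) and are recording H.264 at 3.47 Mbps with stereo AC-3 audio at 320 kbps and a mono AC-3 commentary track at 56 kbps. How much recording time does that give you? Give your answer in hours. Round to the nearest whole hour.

Audio total: 320 + 56 = 376 kbps = 0.376 Mbps.
Total bitrate: 3.47 + 0.376 = 3.846 Mbps.
Capacity: 1 TB = 8,000,000 Mb.
Recording time: 8,000,000 / 3.846 = 2,080,083 s ≈ 578 hours.

578 hours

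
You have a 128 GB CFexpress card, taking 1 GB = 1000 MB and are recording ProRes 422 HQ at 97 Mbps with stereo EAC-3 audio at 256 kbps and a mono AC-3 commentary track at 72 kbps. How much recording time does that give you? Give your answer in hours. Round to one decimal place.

Audio total: 256 + 72 = 328 kbps = 0.328 Mbps.
Total bitrate: 97 + 0.328 = 97.328 Mbps.
Capacity: 128 GB = 1,024,000 Mb.
Recording time: 1,024,000 / 97.328 = 10,521 s ≈ 2.92 hours.

2.9 hours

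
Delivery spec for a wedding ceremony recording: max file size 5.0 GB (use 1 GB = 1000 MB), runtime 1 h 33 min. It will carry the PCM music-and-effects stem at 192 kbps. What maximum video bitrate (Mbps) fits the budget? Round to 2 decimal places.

Budget: 5.0 GB = 40000.0 Mb.
1 h 33 min = 93 min = 5580 s
Total bitrate budget: 40000.0 Mb / 5580 s = 7.168 Mbps.
Audio: 192 kbps = 0.192 Mbps.
Video: 7.168 − 0.192 = 6.976 Mbps.

6.98 Mbps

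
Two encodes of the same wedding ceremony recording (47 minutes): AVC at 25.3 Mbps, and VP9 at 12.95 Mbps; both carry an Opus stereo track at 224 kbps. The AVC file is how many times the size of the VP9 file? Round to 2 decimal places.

47 min = 2820 s
Audio: 224 kbps = 0.224 Mbps.
AVC: 25.524 Mbps × 2820 s = 71977.7 Mb = 8.379 GiB.
VP9: 13.174 Mbps × 2820 s = 37150.7 Mb = 4.325 GiB.
Ratio: 8.379 / 4.325 = 1.937.

1.94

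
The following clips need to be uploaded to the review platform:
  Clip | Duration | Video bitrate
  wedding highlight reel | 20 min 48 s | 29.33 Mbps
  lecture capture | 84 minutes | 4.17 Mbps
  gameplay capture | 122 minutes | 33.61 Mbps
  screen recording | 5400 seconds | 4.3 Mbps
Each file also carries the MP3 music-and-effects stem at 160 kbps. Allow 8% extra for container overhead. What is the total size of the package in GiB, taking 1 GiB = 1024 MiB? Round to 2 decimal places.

41.48 GiB

Audio: 160 kbps = 0.160 Mbps.
wedding highlight reel: 29.490 Mbps × 1248 s × 1.08 = 39747.8 Mb
lecture capture: 4.330 Mbps × 5040 s × 1.08 = 23569.1 Mb
gameplay capture: 33.770 Mbps × 7320 s × 1.08 = 266972.1 Mb
screen recording: 4.460 Mbps × 5400 s × 1.08 = 26010.7 Mb
Total: 356299.7 Mb = 44537.5 MB.
= 41.48 GiB.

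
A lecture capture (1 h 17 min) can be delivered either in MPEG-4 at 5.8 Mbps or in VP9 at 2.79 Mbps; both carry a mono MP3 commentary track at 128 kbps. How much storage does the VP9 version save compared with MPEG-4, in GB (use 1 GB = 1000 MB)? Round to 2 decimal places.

1 h 17 min = 77 min = 4620 s
Audio: 128 kbps = 0.128 Mbps.
MPEG-4: 5.928 Mbps × 4620 s = 27387.4 Mb = 3.423 GB.
VP9: 2.918 Mbps × 4620 s = 13481.2 Mb = 1.685 GB.
Saving: 3.423 − 1.685 = 1.738 GB.

1.74 GB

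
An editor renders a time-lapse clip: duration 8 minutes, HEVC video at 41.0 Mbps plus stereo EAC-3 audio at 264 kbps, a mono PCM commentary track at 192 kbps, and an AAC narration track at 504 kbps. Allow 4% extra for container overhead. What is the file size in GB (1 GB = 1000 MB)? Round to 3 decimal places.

8 min = 480 s
Audio total: 264 + 192 + 504 = 960 kbps = 0.960 Mbps.
Total bitrate: 41.0 + 0.960 = 41.960 Mbps.
Stream data: 41.960 Mbps × 480 s = 20140.8 Mb.
With 4% container overhead: ×1.04.
20,946 Mb ÷ 8 = 2,618 MB → 2.618 GB.

2.618 GB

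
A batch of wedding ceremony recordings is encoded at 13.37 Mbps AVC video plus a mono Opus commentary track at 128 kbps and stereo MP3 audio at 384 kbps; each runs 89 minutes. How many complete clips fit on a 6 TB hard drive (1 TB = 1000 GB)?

647

89 min = 5340 s
Audio total: 128 + 384 = 512 kbps = 0.512 Mbps.
Total bitrate: 13.882 Mbps.
Per item: 13.882 Mbps × 5340 s = 74,130 Mb = 9,266 MB.
Capacity: 6 TB = 48,000,000 Mb; 647.51 items → 647 complete.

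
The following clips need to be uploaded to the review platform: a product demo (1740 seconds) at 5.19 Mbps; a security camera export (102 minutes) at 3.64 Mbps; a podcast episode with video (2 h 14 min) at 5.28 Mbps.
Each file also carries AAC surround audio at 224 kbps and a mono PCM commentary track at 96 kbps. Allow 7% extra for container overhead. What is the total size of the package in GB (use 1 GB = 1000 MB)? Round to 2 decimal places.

10.55 GB

Audio total: 224 + 96 = 320 kbps = 0.320 Mbps.
product demo: 5.510 Mbps × 1740 s × 1.07 = 10258.5 Mb
security camera export: 3.960 Mbps × 6120 s × 1.07 = 25931.7 Mb
podcast episode with video: 5.600 Mbps × 8040 s × 1.07 = 48175.7 Mb
Total: 84365.9 Mb = 10545.7 MB.
= 10.55 GB.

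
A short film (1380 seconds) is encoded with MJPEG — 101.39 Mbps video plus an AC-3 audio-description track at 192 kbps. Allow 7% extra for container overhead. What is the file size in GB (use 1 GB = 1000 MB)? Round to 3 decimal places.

Audio: 192 kbps = 0.192 Mbps.
Total bitrate: 101.39 + 0.192 = 101.582 Mbps.
Stream data: 101.582 Mbps × 1380 s = 140183.2 Mb.
With 7% container overhead: ×1.07.
149,996 Mb ÷ 8 = 18,749 MB → 18.75 GB.

18.749 GB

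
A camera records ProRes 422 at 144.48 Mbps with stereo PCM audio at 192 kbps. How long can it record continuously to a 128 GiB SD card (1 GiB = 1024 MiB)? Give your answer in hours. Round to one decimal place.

Audio: 192 kbps = 0.192 Mbps.
Total bitrate: 144.48 + 0.192 = 144.672 Mbps.
Capacity: 128 GiB = 1,099,512 Mb.
Recording time: 1,099,512 / 144.672 = 7,600 s ≈ 2.11 hours.

2.1 hours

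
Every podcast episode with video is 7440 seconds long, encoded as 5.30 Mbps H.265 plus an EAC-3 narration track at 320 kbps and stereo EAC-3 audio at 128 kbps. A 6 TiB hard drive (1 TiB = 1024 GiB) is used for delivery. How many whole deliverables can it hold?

1234

Audio total: 320 + 128 = 448 kbps = 0.448 Mbps.
Total bitrate: 5.748 Mbps.
Per item: 5.748 Mbps × 7440 s = 42,765 Mb = 5,346 MB.
Capacity: 6 TiB = 52,776,558 Mb; 1234.10 items → 1234 complete.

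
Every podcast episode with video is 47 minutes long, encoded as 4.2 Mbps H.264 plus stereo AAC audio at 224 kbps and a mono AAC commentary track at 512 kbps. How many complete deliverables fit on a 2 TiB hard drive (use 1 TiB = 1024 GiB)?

47 min = 2820 s
Audio total: 224 + 512 = 736 kbps = 0.736 Mbps.
Total bitrate: 4.936 Mbps.
Per item: 4.936 Mbps × 2820 s = 13,920 Mb = 1,740 MB.
Capacity: 2 TiB = 17,592,186 Mb; 1263.85 items → 1263 complete.

1263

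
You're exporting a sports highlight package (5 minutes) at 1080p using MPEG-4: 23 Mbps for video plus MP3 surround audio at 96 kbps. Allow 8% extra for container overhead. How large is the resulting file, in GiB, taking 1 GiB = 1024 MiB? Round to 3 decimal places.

0.871 GiB

5 min = 300 s
Audio: 96 kbps = 0.096 Mbps.
Total bitrate: 23 + 0.096 = 23.096 Mbps.
Stream data: 23.096 Mbps × 300 s = 6928.8 Mb.
With 8% container overhead: ×1.08.
7,483 Mb = 935,388,000 bytes ÷ 1,073,741,824 = 0.8711 GiB.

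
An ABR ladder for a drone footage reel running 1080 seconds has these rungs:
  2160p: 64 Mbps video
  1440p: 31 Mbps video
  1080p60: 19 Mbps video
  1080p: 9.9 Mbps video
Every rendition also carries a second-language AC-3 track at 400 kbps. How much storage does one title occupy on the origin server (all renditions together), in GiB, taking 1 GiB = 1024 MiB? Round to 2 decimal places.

15.78 GiB

Audio: 400 kbps = 0.400 Mbps.
Sum of rendition bitrates: (64+0.400) + (31+0.400) + (19+0.400) + (9.9+0.400) = 125.500 Mbps.
× 1080 s = 135,540 Mb = 16,942 MB = 15.78 GiB.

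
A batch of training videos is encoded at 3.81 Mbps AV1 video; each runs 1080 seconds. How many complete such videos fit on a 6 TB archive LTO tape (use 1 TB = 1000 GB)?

11665

Per item: 3.810 Mbps × 1080 s = 4,115 Mb = 514.4 MB.
Capacity: 6 TB = 48,000,000 Mb; 11665.21 items → 11665 complete.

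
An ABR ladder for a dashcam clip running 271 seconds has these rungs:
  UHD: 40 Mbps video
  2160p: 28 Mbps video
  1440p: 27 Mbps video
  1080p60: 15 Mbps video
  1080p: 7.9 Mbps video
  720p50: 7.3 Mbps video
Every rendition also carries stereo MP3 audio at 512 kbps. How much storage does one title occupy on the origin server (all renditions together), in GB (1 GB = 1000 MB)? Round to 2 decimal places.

Audio: 512 kbps = 0.512 Mbps.
Sum of rendition bitrates: (40+0.512) + (28+0.512) + (27+0.512) + (15+0.512) + (7.9+0.512) + (7.3+0.512) = 128.272 Mbps.
× 271 s = 34,762 Mb = 4,345 MB = 4.345 GB.

4.35 GB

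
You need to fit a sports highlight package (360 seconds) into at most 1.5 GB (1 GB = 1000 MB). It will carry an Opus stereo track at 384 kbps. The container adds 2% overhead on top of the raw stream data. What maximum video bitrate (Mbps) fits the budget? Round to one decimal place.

32.3 Mbps

Budget: 1.5 GB = 12000.0 Mb.
Stream payload after overhead: 12000.0 / 1.02 = 11764.7 Mb.
Total bitrate budget: 11764.7 Mb / 360 s = 32.680 Mbps.
Audio: 384 kbps = 0.384 Mbps.
Video: 32.680 − 0.384 = 32.296 Mbps.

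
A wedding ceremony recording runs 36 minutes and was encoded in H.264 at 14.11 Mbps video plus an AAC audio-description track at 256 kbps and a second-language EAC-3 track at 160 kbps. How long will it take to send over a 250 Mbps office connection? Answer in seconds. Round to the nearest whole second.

36 min = 2160 s
Audio total: 256 + 160 = 416 kbps = 0.416 Mbps.
Total bitrate: 14.526 Mbps.
File: 14.526 Mbps × 2160 s = 31376.2 Mb.
At 250 Mbps: 31376.2 / 250 = 125.5 s ≈ 126 seconds.

126 seconds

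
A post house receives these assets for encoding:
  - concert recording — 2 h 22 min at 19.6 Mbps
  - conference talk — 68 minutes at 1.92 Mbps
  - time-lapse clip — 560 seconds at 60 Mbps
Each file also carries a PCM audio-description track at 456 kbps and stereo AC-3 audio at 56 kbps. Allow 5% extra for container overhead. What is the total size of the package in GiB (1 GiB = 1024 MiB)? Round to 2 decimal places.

Audio total: 456 + 56 = 512 kbps = 0.512 Mbps.
concert recording: 20.112 Mbps × 8520 s × 1.05 = 179922.0 Mb
conference talk: 2.432 Mbps × 4080 s × 1.05 = 10418.7 Mb
time-lapse clip: 60.512 Mbps × 560 s × 1.05 = 35581.1 Mb
Total: 225921.7 Mb = 28240.2 MB.
= 26.30 GiB.

26.30 GiB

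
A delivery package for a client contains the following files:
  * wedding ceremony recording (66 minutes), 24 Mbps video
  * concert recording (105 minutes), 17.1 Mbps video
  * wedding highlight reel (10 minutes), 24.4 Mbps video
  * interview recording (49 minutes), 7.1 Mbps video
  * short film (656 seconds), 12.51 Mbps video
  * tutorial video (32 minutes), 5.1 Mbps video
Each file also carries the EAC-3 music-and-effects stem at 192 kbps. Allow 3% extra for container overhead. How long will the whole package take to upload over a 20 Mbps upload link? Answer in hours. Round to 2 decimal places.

Audio: 192 kbps = 0.192 Mbps.
wedding ceremony recording: 24.192 Mbps × 3960 s × 1.03 = 98674.3 Mb
concert recording: 17.292 Mbps × 6300 s × 1.03 = 112207.8 Mb
wedding highlight reel: 24.592 Mbps × 600 s × 1.03 = 15197.9 Mb
interview recording: 7.292 Mbps × 2940 s × 1.03 = 22081.6 Mb
short film: 12.702 Mbps × 656 s × 1.03 = 8582.5 Mb
tutorial video: 5.292 Mbps × 1920 s × 1.03 = 10465.5 Mb
Total: 267209.6 Mb = 33401.2 MB.
At 20 Mbps: 267209.6 / 20 = 13360 s ≈ 3.71 hours.

3.71 hours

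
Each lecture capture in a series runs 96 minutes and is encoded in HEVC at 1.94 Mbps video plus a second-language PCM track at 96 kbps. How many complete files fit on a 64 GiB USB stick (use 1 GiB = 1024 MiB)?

46

96 min = 5760 s
Audio: 96 kbps = 0.096 Mbps.
Total bitrate: 2.036 Mbps.
Per item: 2.036 Mbps × 5760 s = 11,727 Mb = 1,466 MB.
Capacity: 64 GiB = 549,756 Mb; 46.88 items → 46 complete.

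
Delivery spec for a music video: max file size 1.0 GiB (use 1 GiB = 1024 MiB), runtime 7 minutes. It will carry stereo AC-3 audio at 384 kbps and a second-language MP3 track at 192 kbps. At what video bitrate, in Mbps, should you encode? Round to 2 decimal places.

19.88 Mbps

Budget: 1.0 GiB = 8589.9 Mb.
7 min = 420 s
Total bitrate budget: 8589.9 Mb / 420 s = 20.452 Mbps.
Audio total: 384 + 192 = 576 kbps = 0.576 Mbps.
Video: 20.452 − 0.576 = 19.876 Mbps.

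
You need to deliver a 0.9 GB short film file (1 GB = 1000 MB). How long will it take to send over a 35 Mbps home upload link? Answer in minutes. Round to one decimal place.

3.4 minutes

File: 0.9 GB = 7200.0 Mb.
At 35 Mbps: 7200.0 / 35 = 205.7 s ≈ 3.43 minutes.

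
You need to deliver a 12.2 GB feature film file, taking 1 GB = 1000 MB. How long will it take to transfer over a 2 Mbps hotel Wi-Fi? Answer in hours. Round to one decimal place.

File: 12.2 GB = 97600.0 Mb.
At 2 Mbps: 97600.0 / 2 = 48800.0 s ≈ 13.6 hours.

13.6 hours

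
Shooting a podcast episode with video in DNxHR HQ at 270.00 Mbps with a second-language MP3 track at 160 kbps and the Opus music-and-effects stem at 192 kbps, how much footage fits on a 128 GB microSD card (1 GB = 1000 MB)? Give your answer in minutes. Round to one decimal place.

Audio total: 160 + 192 = 352 kbps = 0.352 Mbps.
Total bitrate: 270.00 + 0.352 = 270.352 Mbps.
Capacity: 128 GB = 1,024,000 Mb.
Recording time: 1,024,000 / 270.352 = 3,788 s ≈ 63.1 minutes.

63.1 minutes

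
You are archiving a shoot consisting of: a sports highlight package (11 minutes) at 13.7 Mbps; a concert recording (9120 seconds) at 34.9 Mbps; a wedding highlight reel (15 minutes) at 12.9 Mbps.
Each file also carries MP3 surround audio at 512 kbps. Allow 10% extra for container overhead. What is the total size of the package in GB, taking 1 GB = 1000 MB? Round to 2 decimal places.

47.36 GB

Audio: 512 kbps = 0.512 Mbps.
sports highlight package: 14.212 Mbps × 660 s × 1.10 = 10317.9 Mb
concert recording: 35.412 Mbps × 9120 s × 1.10 = 355253.2 Mb
wedding highlight reel: 13.412 Mbps × 900 s × 1.10 = 13277.9 Mb
Total: 378849.0 Mb = 47356.1 MB.
= 47.36 GB.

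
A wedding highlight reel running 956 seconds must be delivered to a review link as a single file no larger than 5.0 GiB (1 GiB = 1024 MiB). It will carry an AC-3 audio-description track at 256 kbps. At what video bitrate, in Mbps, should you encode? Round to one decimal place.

Budget: 5.0 GiB = 42949.7 Mb.
Total bitrate budget: 42949.7 Mb / 956 s = 44.926 Mbps.
Audio: 256 kbps = 0.256 Mbps.
Video: 44.926 − 0.256 = 44.670 Mbps.

44.7 Mbps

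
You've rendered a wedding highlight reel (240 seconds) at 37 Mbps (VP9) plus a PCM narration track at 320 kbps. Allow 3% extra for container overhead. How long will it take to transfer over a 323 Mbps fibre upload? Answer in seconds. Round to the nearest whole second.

29 seconds

Audio: 320 kbps = 0.320 Mbps.
Total bitrate: 37.320 Mbps.
File: 37.320 Mbps × 240 s = 8956.8 Mb.
With 3% container overhead: ×1.03. → 9225.5 Mb.
At 323 Mbps: 9225.5 / 323 = 28.6 s ≈ 28.6 seconds.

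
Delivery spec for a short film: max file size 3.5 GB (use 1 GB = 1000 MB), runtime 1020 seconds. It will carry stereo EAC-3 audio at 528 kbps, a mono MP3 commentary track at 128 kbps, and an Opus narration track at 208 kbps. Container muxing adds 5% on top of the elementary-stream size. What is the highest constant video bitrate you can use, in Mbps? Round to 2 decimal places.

Budget: 3.5 GB = 28000.0 Mb.
Stream payload after overhead: 28000.0 / 1.05 = 26666.7 Mb.
Total bitrate budget: 26666.7 Mb / 1020 s = 26.144 Mbps.
Audio total: 528 + 128 + 208 = 864 kbps = 0.864 Mbps.
Video: 26.144 − 0.864 = 25.280 Mbps.

25.28 Mbps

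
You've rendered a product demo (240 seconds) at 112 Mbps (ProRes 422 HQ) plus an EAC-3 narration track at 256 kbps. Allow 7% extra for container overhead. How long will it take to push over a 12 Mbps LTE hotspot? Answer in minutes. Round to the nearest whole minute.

40 minutes

Audio: 256 kbps = 0.256 Mbps.
Total bitrate: 112.256 Mbps.
File: 112.256 Mbps × 240 s = 26941.4 Mb.
With 7% container overhead: ×1.07. → 28827.3 Mb.
At 12 Mbps: 28827.3 / 12 = 2402.3 s ≈ 40 minutes.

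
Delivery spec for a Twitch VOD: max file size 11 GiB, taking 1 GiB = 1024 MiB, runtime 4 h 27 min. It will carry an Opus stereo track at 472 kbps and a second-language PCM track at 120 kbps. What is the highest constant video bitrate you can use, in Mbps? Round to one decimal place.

Budget: 11 GiB = 94489.3 Mb.
4 h 27 min = 267 min = 16020 s
Total bitrate budget: 94489.3 Mb / 16020 s = 5.898 Mbps.
Audio total: 472 + 120 = 592 kbps = 0.592 Mbps.
Video: 5.898 − 0.592 = 5.306 Mbps.

5.3 Mbps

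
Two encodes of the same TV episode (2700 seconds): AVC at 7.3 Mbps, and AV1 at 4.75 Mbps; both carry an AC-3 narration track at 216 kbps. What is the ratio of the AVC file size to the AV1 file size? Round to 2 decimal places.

1.51

Audio: 216 kbps = 0.216 Mbps.
AVC: 7.516 Mbps × 2700 s = 20293.2 Mb = 2.537 GB.
AV1: 4.966 Mbps × 2700 s = 13408.2 Mb = 1.676 GB.
Ratio: 2.537 / 1.676 = 1.513.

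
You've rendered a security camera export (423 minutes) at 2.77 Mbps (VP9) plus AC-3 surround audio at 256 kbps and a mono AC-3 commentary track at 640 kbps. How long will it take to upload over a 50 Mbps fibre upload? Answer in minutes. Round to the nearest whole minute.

423 min = 25380 s
Audio total: 256 + 640 = 896 kbps = 0.896 Mbps.
Total bitrate: 3.666 Mbps.
File: 3.666 Mbps × 25380 s = 93043.1 Mb.
At 50 Mbps: 93043.1 / 50 = 1860.9 s ≈ 31 minutes.

31 minutes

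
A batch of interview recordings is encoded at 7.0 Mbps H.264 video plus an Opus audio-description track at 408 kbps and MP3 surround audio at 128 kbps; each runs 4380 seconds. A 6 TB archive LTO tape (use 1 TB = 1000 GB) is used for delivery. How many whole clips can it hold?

Audio total: 408 + 128 = 536 kbps = 0.536 Mbps.
Total bitrate: 7.536 Mbps.
Per item: 7.536 Mbps × 4380 s = 33,008 Mb = 4,126 MB.
Capacity: 6 TB = 48,000,000 Mb; 1454.21 items → 1454 complete.

1454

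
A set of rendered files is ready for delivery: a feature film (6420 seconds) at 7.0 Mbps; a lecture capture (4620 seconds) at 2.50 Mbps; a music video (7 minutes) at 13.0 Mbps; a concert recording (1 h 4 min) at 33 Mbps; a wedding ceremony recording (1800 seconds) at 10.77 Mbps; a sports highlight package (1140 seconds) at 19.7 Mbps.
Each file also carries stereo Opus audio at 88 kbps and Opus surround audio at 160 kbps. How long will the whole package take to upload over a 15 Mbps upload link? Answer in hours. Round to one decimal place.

Audio total: 88 + 160 = 248 kbps = 0.248 Mbps.
feature film: 7.248 Mbps × 6420 s = 46532.2 Mb
lecture capture: 2.748 Mbps × 4620 s = 12695.8 Mb
music video: 13.248 Mbps × 420 s = 5564.2 Mb
concert recording: 33.248 Mbps × 3840 s = 127672.3 Mb
wedding ceremony recording: 11.018 Mbps × 1800 s = 19832.4 Mb
sports highlight package: 19.948 Mbps × 1140 s = 22740.7 Mb
Total: 235037.5 Mb = 29379.7 MB.
At 15 Mbps: 235037.5 / 15 = 15669 s ≈ 4.35 hours.

4.4 hours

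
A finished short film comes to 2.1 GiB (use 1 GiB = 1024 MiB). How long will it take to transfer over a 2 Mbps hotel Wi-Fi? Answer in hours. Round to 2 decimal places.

File: 2.1 GiB = 18038.9 Mb.
At 2 Mbps: 18038.9 / 2 = 9019.4 s ≈ 2.51 hours.

2.51 hours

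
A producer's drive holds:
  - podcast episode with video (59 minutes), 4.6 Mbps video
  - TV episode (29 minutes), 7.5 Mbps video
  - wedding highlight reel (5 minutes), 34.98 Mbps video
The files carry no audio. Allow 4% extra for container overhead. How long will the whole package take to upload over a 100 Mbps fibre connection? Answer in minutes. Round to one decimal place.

podcast episode with video: 4.600 Mbps × 3540 s × 1.04 = 16935.4 Mb
TV episode: 7.500 Mbps × 1740 s × 1.04 = 13572.0 Mb
wedding highlight reel: 34.980 Mbps × 300 s × 1.04 = 10913.8 Mb
Total: 41421.1 Mb = 5177.6 MB.
At 100 Mbps: 41421.1 / 100 = 414 s ≈ 6.9 minutes.

6.9 minutes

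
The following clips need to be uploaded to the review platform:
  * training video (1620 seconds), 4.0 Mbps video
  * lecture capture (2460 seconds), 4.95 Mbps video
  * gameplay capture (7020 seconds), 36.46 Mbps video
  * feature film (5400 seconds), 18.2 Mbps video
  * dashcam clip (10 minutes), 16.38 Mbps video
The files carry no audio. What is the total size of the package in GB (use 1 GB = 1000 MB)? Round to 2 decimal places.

47.84 GB

training video: 4.000 Mbps × 1620 s = 6480.0 Mb
lecture capture: 4.950 Mbps × 2460 s = 12177.0 Mb
gameplay capture: 36.460 Mbps × 7020 s = 255949.2 Mb
feature film: 18.200 Mbps × 5400 s = 98280.0 Mb
dashcam clip: 16.380 Mbps × 600 s = 9828.0 Mb
Total: 382714.2 Mb = 47839.3 MB.
= 47.84 GB.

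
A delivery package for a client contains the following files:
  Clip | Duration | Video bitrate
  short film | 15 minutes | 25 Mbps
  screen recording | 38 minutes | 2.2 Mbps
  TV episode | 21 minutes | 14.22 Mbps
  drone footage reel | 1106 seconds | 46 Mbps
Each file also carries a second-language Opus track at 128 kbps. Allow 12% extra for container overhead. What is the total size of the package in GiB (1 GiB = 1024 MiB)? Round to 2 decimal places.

Audio: 128 kbps = 0.128 Mbps.
short film: 25.128 Mbps × 900 s × 1.12 = 25329.0 Mb
screen recording: 2.328 Mbps × 2280 s × 1.12 = 5944.8 Mb
TV episode: 14.348 Mbps × 1260 s × 1.12 = 20247.9 Mb
drone footage reel: 46.128 Mbps × 1106 s × 1.12 = 57139.7 Mb
Total: 108661.4 Mb = 13582.7 MB.
= 12.65 GiB.

12.65 GiB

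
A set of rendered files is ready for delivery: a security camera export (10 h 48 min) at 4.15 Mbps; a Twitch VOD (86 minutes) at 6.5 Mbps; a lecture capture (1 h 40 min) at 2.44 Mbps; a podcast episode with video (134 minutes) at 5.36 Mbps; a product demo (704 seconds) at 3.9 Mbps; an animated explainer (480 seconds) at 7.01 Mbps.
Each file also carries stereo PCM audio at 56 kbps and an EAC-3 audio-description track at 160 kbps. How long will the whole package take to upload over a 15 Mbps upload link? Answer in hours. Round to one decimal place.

5.0 hours

Audio total: 56 + 160 = 216 kbps = 0.216 Mbps.
security camera export: 4.366 Mbps × 38880 s = 169750.1 Mb
Twitch VOD: 6.716 Mbps × 5160 s = 34654.6 Mb
lecture capture: 2.656 Mbps × 6000 s = 15936.0 Mb
podcast episode with video: 5.576 Mbps × 8040 s = 44831.0 Mb
product demo: 4.116 Mbps × 704 s = 2897.7 Mb
animated explainer: 7.226 Mbps × 480 s = 3468.5 Mb
Total: 271537.8 Mb = 33942.2 MB.
At 15 Mbps: 271537.8 / 15 = 18103 s ≈ 5.03 hours.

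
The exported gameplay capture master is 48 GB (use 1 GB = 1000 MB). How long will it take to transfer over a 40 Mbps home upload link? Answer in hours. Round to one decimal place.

File: 48 GB = 384000.0 Mb.
At 40 Mbps: 384000.0 / 40 = 9600.0 s ≈ 2.67 hours.

2.7 hours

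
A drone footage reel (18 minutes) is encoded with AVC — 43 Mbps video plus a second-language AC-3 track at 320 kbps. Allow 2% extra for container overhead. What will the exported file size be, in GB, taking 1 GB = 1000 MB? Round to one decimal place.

6.0 GB

18 min = 1080 s
Audio: 320 kbps = 0.320 Mbps.
Total bitrate: 43 + 0.320 = 43.320 Mbps.
Stream data: 43.320 Mbps × 1080 s = 46785.6 Mb.
With 2% container overhead: ×1.02.
47,721 Mb ÷ 8 = 5,965 MB → 5.965 GB.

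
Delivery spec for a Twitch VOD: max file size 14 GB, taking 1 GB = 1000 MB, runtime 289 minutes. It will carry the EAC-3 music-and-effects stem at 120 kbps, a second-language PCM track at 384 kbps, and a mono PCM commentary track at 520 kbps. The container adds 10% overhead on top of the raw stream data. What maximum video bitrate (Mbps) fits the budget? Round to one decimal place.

Budget: 14 GB = 112000.0 Mb.
Stream payload after overhead: 112000.0 / 1.10 = 101818.2 Mb.
289 min = 17340 s
Total bitrate budget: 101818.2 Mb / 17340 s = 5.872 Mbps.
Audio total: 120 + 384 + 520 = 1024 kbps = 1.024 Mbps.
Video: 5.872 − 1.024 = 4.848 Mbps.

4.8 Mbps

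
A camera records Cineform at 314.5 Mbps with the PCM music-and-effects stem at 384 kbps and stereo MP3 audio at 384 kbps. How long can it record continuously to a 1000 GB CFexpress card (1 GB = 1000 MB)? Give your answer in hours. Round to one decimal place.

Audio total: 384 + 384 = 768 kbps = 0.768 Mbps.
Total bitrate: 314.5 + 0.768 = 315.268 Mbps.
Capacity: 1000 GB = 8,000,000 Mb.
Recording time: 8,000,000 / 315.268 = 25,375 s ≈ 7.05 hours.

7.0 hours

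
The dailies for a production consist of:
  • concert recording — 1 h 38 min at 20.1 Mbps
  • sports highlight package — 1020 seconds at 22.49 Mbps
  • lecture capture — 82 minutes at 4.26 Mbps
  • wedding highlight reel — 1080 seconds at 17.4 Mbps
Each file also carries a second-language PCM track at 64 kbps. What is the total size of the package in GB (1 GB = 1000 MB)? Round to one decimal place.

Audio: 64 kbps = 0.064 Mbps.
concert recording: 20.164 Mbps × 5880 s = 118564.3 Mb
sports highlight package: 22.554 Mbps × 1020 s = 23005.1 Mb
lecture capture: 4.324 Mbps × 4920 s = 21274.1 Mb
wedding highlight reel: 17.464 Mbps × 1080 s = 18861.1 Mb
Total: 181704.6 Mb = 22713.1 MB.
= 22.71 GB.

22.7 GB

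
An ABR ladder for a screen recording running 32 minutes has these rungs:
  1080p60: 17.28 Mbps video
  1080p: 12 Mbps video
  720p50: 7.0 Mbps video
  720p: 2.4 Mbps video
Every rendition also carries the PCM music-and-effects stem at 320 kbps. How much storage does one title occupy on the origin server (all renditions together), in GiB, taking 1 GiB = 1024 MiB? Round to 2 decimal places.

8.93 GiB

32 min = 1920 s
Audio: 320 kbps = 0.320 Mbps.
Sum of rendition bitrates: (17.28+0.320) + (12+0.320) + (7.0+0.320) + (2.4+0.320) = 39.960 Mbps.
× 1920 s = 76,723 Mb = 9,590 MB = 8.932 GiB.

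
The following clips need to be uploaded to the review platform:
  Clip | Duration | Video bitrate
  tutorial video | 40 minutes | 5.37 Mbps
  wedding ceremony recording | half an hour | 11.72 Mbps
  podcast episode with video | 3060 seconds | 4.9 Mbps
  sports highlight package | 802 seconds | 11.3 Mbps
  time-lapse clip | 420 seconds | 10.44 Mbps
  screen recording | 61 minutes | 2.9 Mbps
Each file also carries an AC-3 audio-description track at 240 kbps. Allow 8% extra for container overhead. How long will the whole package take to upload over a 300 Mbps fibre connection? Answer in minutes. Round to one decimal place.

Audio: 240 kbps = 0.240 Mbps.
tutorial video: 5.610 Mbps × 2400 s × 1.08 = 14541.1 Mb
wedding ceremony recording: 11.960 Mbps × 1800 s × 1.08 = 23250.2 Mb
podcast episode with video: 5.140 Mbps × 3060 s × 1.08 = 16986.7 Mb
sports highlight package: 11.540 Mbps × 802 s × 1.08 = 9995.5 Mb
time-lapse clip: 10.680 Mbps × 420 s × 1.08 = 4844.4 Mb
screen recording: 3.140 Mbps × 3660 s × 1.08 = 12411.8 Mb
Total: 82029.8 Mb = 10253.7 MB.
At 300 Mbps: 82029.8 / 300 = 273 s ≈ 4.56 minutes.

4.6 minutes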